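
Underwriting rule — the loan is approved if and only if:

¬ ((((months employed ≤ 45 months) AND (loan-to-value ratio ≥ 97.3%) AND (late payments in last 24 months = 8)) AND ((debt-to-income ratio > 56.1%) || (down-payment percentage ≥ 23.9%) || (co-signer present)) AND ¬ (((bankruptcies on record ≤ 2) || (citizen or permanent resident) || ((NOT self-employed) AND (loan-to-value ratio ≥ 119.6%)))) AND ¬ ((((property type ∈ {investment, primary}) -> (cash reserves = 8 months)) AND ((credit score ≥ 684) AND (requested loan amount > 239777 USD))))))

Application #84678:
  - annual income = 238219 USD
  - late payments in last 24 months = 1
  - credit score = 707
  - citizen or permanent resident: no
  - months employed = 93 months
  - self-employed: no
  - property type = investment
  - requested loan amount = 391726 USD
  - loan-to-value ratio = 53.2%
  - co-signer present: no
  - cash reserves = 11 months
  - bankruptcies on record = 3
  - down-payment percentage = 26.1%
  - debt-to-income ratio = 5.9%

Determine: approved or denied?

Atomic conditions:
  months employed ≤ 45 months: 93 ≤ 45 is false
  loan-to-value ratio ≥ 97.3%: 53.2 ≥ 97.3 is false
  late payments in last 24 months = 8: 1 == 8 is false
  debt-to-income ratio > 56.1%: 5.9 > 56.1 is false
  down-payment percentage ≥ 23.9%: 26.1 ≥ 23.9 is true
  co-signer present: no → false
  bankruptcies on record ≤ 2: 3 ≤ 2 is false
  citizen or permanent resident: no → false
  NOT self-employed: no → true
  loan-to-value ratio ≥ 119.6%: 53.2 ≥ 119.6 is false
  property type ∈ {investment, primary}: investment is in the set → true
  cash reserves = 8 months: 11 == 8 is false
  credit score ≥ 684: 707 ≥ 684 is true
  requested loan amount > 239777 USD: 391726 > 239777 is true
Combine:
[1.1] false AND false AND false = false
[1.2] false OR true OR false = true
[1.3.1.3] true AND false = false
[1.3.1] false OR false OR false = false
[1.3] NOT false = true
[1.4.1.1] true → false = false
[1.4.1.2] true AND true = true
[1.4.1] false AND true = false
[1.4] NOT false = true
[1] false AND true AND true AND true = false
[root] NOT false = true
Overall: true → approved

Approved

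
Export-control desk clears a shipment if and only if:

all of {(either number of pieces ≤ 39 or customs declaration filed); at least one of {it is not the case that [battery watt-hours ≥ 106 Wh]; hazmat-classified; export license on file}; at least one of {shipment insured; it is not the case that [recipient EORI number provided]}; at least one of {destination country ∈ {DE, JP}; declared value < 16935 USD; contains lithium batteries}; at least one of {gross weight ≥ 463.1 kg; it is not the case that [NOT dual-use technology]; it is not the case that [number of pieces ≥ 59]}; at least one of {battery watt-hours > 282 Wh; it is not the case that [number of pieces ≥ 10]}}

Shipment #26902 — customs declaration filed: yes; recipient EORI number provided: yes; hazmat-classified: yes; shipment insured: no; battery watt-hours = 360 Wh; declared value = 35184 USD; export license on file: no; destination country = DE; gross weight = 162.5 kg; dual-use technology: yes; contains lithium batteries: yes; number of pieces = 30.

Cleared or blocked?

Atomic conditions:
  number of pieces ≤ 39: 30 ≤ 39 is true
  customs declaration filed: yes → true
  battery watt-hours ≥ 106 Wh: 360 ≥ 106 is true
  hazmat-classified: yes → true
  export license on file: no → false
  shipment insured: no → false
  recipient EORI number provided: yes → true
  destination country ∈ {DE, JP}: DE is in the set → true
  declared value < 16935 USD: 35184 < 16935 is false
  contains lithium batteries: yes → true
  gross weight ≥ 463.1 kg: 162.5 ≥ 463.1 is false
  NOT dual-use technology: yes → false
  number of pieces ≥ 59: 30 ≥ 59 is false
  battery watt-hours > 282 Wh: 360 > 282 is true
  number of pieces ≥ 10: 30 ≥ 10 is true
Combine:
[1] true OR true = true
[2.1] NOT true = false
[2] false OR true OR false = true
[3.2] NOT true = false
[3] false OR false = false
[4] true OR false OR true = true
[5.2] NOT false = true
[5.3] NOT false = true
[5] false OR true OR true = true
[6.2] NOT true = false
[6] true OR false = true
[root] true AND true AND false AND true AND true AND true = false
Overall: false → blocked

Blocked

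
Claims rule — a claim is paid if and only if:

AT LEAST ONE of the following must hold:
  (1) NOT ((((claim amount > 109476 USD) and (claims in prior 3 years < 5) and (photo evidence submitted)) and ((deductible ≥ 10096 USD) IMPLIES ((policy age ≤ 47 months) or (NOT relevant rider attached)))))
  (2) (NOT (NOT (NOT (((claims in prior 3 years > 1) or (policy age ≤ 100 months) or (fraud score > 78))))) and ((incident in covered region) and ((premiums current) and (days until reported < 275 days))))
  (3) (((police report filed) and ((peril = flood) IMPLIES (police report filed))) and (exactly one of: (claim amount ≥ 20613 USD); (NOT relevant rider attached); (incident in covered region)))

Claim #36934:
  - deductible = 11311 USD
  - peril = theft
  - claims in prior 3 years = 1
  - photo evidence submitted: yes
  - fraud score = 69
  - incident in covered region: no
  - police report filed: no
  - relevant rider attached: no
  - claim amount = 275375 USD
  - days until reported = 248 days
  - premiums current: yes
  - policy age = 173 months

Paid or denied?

Atomic conditions:
  claim amount > 109476 USD: 275375 > 109476 is true
  claims in prior 3 years < 5: 1 < 5 is true
  photo evidence submitted: yes → true
  deductible ≥ 10096 USD: 11311 ≥ 10096 is true
  policy age ≤ 47 months: 173 ≤ 47 is false
  NOT relevant rider attached: no → true
  claims in prior 3 years > 1: 1 > 1 is false
  policy age ≤ 100 months: 173 ≤ 100 is false
  fraud score > 78: 69 > 78 is false
  incident in covered region: no → false
  premiums current: yes → true
  days until reported < 275 days: 248 < 275 is true
  police report filed: no → false
  peril = flood: theft == flood is false
  claim amount ≥ 20613 USD: 275375 ≥ 20613 is true
Combine:
[1.1.1] true AND true AND true = true
[1.1.2.2] false OR true = true
[1.1.2] true → true = true
[1.1] true AND true = true
[1] NOT true = false
[2.1.1.1.1] false OR false OR false = false
[2.1.1.1] NOT false = true
[2.1.1] NOT true = false
[2.1] NOT false = true
[2.2.2] true AND true = true
[2.2] false AND true = false
[2] true AND false = false
[3.1.2] false → false (antecedent false ⇒ implication holds) = true
[3.1] false AND true = false
[3.2] exactly-one(true, true, false) = false
[3] false AND false = false
[root] false OR false OR false = false
Overall: false → denied

Denied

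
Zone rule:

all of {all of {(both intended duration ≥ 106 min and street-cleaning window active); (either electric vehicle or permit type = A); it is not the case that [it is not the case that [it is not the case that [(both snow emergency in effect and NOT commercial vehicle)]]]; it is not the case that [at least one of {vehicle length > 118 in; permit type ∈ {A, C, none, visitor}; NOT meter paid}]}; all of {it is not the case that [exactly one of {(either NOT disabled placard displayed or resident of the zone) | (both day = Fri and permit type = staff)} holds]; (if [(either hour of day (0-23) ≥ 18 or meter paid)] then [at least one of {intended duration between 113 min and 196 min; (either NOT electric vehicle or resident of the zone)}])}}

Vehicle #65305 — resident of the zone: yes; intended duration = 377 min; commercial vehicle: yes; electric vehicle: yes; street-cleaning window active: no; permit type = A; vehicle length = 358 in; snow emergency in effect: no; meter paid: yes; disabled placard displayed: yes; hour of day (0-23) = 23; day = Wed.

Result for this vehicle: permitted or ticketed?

Atomic conditions:
  intended duration ≥ 106 min: 377 ≥ 106 is true
  street-cleaning window active: no → false
  electric vehicle: yes → true
  permit type = A: A == A is true
  snow emergency in effect: no → false
  NOT commercial vehicle: yes → false
  vehicle length > 118 in: 358 > 118 is true
  permit type ∈ {A, C, none, visitor}: A is in the set → true
  NOT meter paid: yes → false
  NOT disabled placard displayed: yes → false
  resident of the zone: yes → true
  day = Fri: Wed == Fri is false
  permit type = staff: A == staff is false
  hour of day (0-23) ≥ 18: 23 ≥ 18 is true
  meter paid: yes → true
  intended duration between 113 min and 196 min: 377 in [113, 196] is false
  NOT electric vehicle: yes → false
Combine:
[1.1] true AND false = false
[1.2] true OR true = true
[1.3.1.1.1] false AND false = false
[1.3.1.1] NOT false = true
[1.3.1] NOT true = false
[1.3] NOT false = true
[1.4.1] true OR true OR false = true
[1.4] NOT true = false
[1] false AND true AND true AND false = false
[2.1.1.1] false OR true = true
[2.1.1.2] false AND false = false
[2.1.1] exactly-one(true, false) = true
[2.1] NOT true = false
[2.2.1] true OR true = true
[2.2.2.2] false OR true = true
[2.2.2] false OR true = true
[2.2] true → true = true
[2] false AND true = false
[root] false AND false = false
Overall: false → ticketed

Ticketed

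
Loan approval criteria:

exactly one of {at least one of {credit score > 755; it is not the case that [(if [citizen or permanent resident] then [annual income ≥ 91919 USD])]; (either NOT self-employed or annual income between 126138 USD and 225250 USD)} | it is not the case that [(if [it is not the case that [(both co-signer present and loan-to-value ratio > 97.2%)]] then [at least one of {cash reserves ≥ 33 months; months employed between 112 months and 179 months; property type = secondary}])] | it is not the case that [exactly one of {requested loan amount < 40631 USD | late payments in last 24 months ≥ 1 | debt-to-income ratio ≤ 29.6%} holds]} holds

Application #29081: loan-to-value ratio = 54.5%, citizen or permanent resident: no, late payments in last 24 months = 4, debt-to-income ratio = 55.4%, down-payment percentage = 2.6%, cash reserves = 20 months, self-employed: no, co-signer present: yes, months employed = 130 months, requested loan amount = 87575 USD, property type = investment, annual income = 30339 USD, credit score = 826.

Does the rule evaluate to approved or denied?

Atomic conditions:
  credit score > 755: 826 > 755 is true
  citizen or permanent resident: no → false
  annual income ≥ 91919 USD: 30339 ≥ 91919 is false
  NOT self-employed: no → true
  annual income between 126138 USD and 225250 USD: 30339 in [126138, 225250] is false
  co-signer present: yes → true
  loan-to-value ratio > 97.2%: 54.5 > 97.2 is false
  cash reserves ≥ 33 months: 20 ≥ 33 is false
  months employed between 112 months and 179 months: 130 in [112, 179] is true
  property type = secondary: investment == secondary is false
  requested loan amount < 40631 USD: 87575 < 40631 is false
  late payments in last 24 months ≥ 1: 4 ≥ 1 is true
  debt-to-income ratio ≤ 29.6%: 55.4 ≤ 29.6 is false
Combine:
[1.2.1] false → false (antecedent false ⇒ implication holds) = true
[1.2] NOT true = false
[1.3] true OR false = true
[1] true OR false OR true = true
[2.1.1.1] true AND false = false
[2.1.1] NOT false = true
[2.1.2] false OR true OR false = true
[2.1] true → true = true
[2] NOT true = false
[3.1] exactly-one(false, true, false) = true
[3] NOT true = false
[root] exactly-one(true, false, false) = true
Overall: true → approved

Approved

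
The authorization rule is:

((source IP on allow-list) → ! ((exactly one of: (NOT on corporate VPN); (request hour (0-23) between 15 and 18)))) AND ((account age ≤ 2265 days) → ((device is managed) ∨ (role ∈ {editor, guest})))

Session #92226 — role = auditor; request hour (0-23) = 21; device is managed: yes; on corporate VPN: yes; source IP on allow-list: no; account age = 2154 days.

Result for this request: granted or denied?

Atomic conditions:
  source IP on allow-list: no → false
  NOT on corporate VPN: yes → false
  request hour (0-23) between 15 and 18: 21 in [15, 18] is false
  account age ≤ 2265 days: 2154 ≤ 2265 is true
  device is managed: yes → true
  role ∈ {editor, guest}: auditor is not in the set → false
Combine:
[1.2.1] exactly-one(false, false) = false
[1.2] NOT false = true
[1] false → true (antecedent false ⇒ implication holds) = true
[2.2] true OR false = true
[2] true → true = true
[root] true AND true = true
Overall: true → granted

Granted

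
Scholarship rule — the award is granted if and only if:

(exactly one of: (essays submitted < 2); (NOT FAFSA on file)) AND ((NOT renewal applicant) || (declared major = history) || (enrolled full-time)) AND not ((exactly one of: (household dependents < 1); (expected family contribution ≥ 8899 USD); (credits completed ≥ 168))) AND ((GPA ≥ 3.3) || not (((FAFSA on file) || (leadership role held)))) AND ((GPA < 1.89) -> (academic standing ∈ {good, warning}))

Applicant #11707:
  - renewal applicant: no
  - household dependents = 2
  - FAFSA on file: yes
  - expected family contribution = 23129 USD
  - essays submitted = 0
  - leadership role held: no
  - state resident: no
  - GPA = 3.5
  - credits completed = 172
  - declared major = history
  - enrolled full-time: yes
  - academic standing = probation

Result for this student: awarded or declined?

Awarded

Atomic conditions:
  essays submitted < 2: 0 < 2 is true
  NOT FAFSA on file: yes → false
  NOT renewal applicant: no → true
  declared major = history: history == history is true
  enrolled full-time: yes → true
  household dependents < 1: 2 < 1 is false
  expected family contribution ≥ 8899 USD: 23129 ≥ 8899 is true
  credits completed ≥ 168: 172 ≥ 168 is true
  GPA ≥ 3.3: 3.5 ≥ 3.3 is true
  FAFSA on file: yes → true
  leadership role held: no → false
  GPA < 1.89: 3.5 < 1.89 is false
  academic standing ∈ {good, warning}: probation is not in the set → false
Combine:
[1] exactly-one(true, false) = true
[2] true OR true OR true = true
[3.1] exactly-one(false, true, true) = false
[3] NOT false = true
[4.2.1] true OR false = true
[4.2] NOT true = false
[4] true OR false = true
[5] false → false (antecedent false ⇒ implication holds) = true
[root] true AND true AND true AND true AND true = true
Overall: true → awarded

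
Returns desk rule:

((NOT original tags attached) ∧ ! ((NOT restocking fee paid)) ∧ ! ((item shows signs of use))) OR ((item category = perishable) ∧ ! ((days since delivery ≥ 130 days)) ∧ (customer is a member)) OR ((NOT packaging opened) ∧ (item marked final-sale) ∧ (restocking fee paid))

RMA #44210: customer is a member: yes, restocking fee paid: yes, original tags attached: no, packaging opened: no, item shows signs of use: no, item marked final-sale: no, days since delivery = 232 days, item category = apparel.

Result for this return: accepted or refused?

Atomic conditions:
  NOT original tags attached: no → true
  NOT restocking fee paid: yes → false
  item shows signs of use: no → false
  item category = perishable: apparel == perishable is false
  days since delivery ≥ 130 days: 232 ≥ 130 is true
  customer is a member: yes → true
  NOT packaging opened: no → true
  item marked final-sale: no → false
  restocking fee paid: yes → true
Combine:
[1.2] NOT false = true
[1.3] NOT false = true
[1] true AND true AND true = true
[2.2] NOT true = false
[2] false AND false AND true = false
[3] true AND false AND true = false
[root] true OR false OR false = true
Overall: true → accepted

Accepted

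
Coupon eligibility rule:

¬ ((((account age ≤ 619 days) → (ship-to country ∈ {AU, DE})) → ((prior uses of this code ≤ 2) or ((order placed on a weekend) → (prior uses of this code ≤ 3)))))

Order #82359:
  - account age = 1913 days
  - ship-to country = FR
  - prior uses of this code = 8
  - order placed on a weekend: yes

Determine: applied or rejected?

Atomic conditions:
  account age ≤ 619 days: 1913 ≤ 619 is false
  ship-to country ∈ {AU, DE}: FR is not in the set → false
  prior uses of this code ≤ 2: 8 ≤ 2 is false
  order placed on a weekend: yes → true
  prior uses of this code ≤ 3: 8 ≤ 3 is false
Combine:
[1.1] false → false (antecedent false ⇒ implication holds) = true
[1.2.2] true → false = false
[1.2] false OR false = false
[1] true → false = false
[root] NOT false = true
Overall: true → applied

Applied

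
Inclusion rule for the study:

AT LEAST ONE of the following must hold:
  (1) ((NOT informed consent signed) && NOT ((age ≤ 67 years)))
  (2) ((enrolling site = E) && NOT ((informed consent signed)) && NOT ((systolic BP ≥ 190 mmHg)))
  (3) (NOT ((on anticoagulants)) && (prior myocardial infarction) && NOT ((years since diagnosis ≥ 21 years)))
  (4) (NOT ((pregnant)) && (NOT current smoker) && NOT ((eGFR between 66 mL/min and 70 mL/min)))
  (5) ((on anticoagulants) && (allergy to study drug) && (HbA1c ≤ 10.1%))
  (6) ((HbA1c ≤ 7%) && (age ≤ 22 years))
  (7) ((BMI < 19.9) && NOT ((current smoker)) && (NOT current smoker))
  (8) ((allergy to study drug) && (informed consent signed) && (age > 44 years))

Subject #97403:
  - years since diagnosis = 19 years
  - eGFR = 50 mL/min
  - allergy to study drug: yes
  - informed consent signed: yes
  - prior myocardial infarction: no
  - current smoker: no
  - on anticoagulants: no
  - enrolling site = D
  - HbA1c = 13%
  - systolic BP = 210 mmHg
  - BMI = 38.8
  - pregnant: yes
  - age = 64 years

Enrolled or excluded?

Enrolled

Atomic conditions:
  NOT informed consent signed: yes → false
  age ≤ 67 years: 64 ≤ 67 is true
  enrolling site = E: D == E is false
  informed consent signed: yes → true
  systolic BP ≥ 190 mmHg: 210 ≥ 190 is true
  on anticoagulants: no → false
  prior myocardial infarction: no → false
  years since diagnosis ≥ 21 years: 19 ≥ 21 is false
  pregnant: yes → true
  NOT current smoker: no → true
  eGFR between 66 mL/min and 70 mL/min: 50 in [66, 70] is false
  allergy to study drug: yes → true
  HbA1c ≤ 10.1%: 13 ≤ 10.1 is false
  HbA1c ≤ 7%: 13 ≤ 7 is false
  age ≤ 22 years: 64 ≤ 22 is false
  BMI < 19.9: 38.8 < 19.9 is false
  current smoker: no → false
  age > 44 years: 64 > 44 is true
Combine:
[1.2] NOT true = false
[1] false AND false = false
[2.2] NOT true = false
[2.3] NOT true = false
[2] false AND false AND false = false
[3.1] NOT false = true
[3.3] NOT false = true
[3] true AND false AND true = false
[4.1] NOT true = false
[4.3] NOT false = true
[4] false AND true AND true = false
[5] false AND true AND false = false
[6] false AND false = false
[7.2] NOT false = true
[7] false AND true AND true = false
[8] true AND true AND true = true
[root] false OR false OR false OR false OR false OR false OR false OR true = true
Overall: true → enrolled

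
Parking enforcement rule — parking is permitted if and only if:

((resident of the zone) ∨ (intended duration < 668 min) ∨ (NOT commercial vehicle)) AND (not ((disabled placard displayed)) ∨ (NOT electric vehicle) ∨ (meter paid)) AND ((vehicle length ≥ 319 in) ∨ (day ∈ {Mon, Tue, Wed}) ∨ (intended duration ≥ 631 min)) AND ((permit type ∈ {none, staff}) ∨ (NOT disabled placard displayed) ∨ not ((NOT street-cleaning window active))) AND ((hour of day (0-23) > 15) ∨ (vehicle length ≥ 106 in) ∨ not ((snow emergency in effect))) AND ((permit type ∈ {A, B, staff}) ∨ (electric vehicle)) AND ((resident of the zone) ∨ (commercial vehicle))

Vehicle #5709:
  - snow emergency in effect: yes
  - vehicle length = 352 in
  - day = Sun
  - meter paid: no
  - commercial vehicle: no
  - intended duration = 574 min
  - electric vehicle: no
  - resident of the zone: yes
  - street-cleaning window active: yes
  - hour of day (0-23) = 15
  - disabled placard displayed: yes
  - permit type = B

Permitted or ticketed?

Atomic conditions:
  resident of the zone: yes → true
  intended duration < 668 min: 574 < 668 is true
  NOT commercial vehicle: no → true
  disabled placard displayed: yes → true
  NOT electric vehicle: no → true
  meter paid: no → false
  vehicle length ≥ 319 in: 352 ≥ 319 is true
  day ∈ {Mon, Tue, Wed}: Sun is not in the set → false
  intended duration ≥ 631 min: 574 ≥ 631 is false
  permit type ∈ {none, staff}: B is not in the set → false
  NOT disabled placard displayed: yes → false
  NOT street-cleaning window active: yes → false
  hour of day (0-23) > 15: 15 > 15 is false
  vehicle length ≥ 106 in: 352 ≥ 106 is true
  snow emergency in effect: yes → true
  permit type ∈ {A, B, staff}: B is in the set → true
  electric vehicle: no → false
  commercial vehicle: no → false
Combine:
[1] true OR true OR true = true
[2.1] NOT true = false
[2] false OR true OR false = true
[3] true OR false OR false = true
[4.3] NOT false = true
[4] false OR false OR true = true
[5.3] NOT true = false
[5] false OR true OR false = true
[6] true OR false = true
[7] true OR false = true
[root] true AND true AND true AND true AND true AND true AND true = true
Overall: true → permitted

Permitted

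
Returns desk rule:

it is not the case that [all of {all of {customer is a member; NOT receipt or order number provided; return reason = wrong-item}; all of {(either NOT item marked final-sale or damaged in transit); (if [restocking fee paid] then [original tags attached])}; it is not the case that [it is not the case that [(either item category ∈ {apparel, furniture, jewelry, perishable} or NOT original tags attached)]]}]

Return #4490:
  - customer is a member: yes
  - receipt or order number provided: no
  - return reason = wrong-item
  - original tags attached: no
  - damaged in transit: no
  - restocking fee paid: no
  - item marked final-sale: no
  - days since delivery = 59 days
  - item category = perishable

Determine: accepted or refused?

Atomic conditions:
  customer is a member: yes → true
  NOT receipt or order number provided: no → true
  return reason = wrong-item: wrong-item == wrong-item is true
  NOT item marked final-sale: no → true
  damaged in transit: no → false
  restocking fee paid: no → false
  original tags attached: no → false
  item category ∈ {apparel, furniture, jewelry, perishable}: perishable is in the set → true
  NOT original tags attached: no → true
Combine:
[1.1] true AND true AND true = true
[1.2.1] true OR false = true
[1.2.2] false → false (antecedent false ⇒ implication holds) = true
[1.2] true AND true = true
[1.3.1.1] true OR true = true
[1.3.1] NOT true = false
[1.3] NOT false = true
[1] true AND true AND true = true
[root] NOT true = false
Overall: false → refused

Refused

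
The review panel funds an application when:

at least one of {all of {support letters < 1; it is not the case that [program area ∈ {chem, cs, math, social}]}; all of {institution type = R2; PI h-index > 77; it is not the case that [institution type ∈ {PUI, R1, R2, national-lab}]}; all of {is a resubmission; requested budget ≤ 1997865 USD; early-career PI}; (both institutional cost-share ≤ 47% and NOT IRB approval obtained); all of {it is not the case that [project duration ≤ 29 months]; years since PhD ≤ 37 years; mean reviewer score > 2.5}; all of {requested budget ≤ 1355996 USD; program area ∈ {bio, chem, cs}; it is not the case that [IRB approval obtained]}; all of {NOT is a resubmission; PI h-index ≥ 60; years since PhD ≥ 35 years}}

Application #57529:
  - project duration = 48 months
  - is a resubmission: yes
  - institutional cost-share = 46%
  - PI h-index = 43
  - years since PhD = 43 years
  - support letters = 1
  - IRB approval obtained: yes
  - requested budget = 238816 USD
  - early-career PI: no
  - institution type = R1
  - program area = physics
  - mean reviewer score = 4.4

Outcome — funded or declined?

Declined

Atomic conditions:
  support letters < 1: 1 < 1 is false
  program area ∈ {chem, cs, math, social}: physics is not in the set → false
  institution type = R2: R1 == R2 is false
  PI h-index > 77: 43 > 77 is false
  institution type ∈ {PUI, R1, R2, national-lab}: R1 is in the set → true
  is a resubmission: yes → true
  requested budget ≤ 1997865 USD: 238816 ≤ 1997865 is true
  early-career PI: no → false
  institutional cost-share ≤ 47%: 46 ≤ 47 is true
  NOT IRB approval obtained: yes → false
  project duration ≤ 29 months: 48 ≤ 29 is false
  years since PhD ≤ 37 years: 43 ≤ 37 is false
  mean reviewer score > 2.5: 4.4 > 2.5 is true
  requested budget ≤ 1355996 USD: 238816 ≤ 1355996 is true
  program area ∈ {bio, chem, cs}: physics is not in the set → false
  IRB approval obtained: yes → true
  NOT is a resubmission: yes → false
  PI h-index ≥ 60: 43 ≥ 60 is false
  years since PhD ≥ 35 years: 43 ≥ 35 is true
Combine:
[1.2] NOT false = true
[1] false AND true = false
[2.3] NOT true = false
[2] false AND false AND false = false
[3] true AND true AND false = false
[4] true AND false = false
[5.1] NOT false = true
[5] true AND false AND true = false
[6.3] NOT true = false
[6] true AND false AND false = false
[7] false AND false AND true = false
[root] false OR false OR false OR false OR false OR false OR false = false
Overall: false → declined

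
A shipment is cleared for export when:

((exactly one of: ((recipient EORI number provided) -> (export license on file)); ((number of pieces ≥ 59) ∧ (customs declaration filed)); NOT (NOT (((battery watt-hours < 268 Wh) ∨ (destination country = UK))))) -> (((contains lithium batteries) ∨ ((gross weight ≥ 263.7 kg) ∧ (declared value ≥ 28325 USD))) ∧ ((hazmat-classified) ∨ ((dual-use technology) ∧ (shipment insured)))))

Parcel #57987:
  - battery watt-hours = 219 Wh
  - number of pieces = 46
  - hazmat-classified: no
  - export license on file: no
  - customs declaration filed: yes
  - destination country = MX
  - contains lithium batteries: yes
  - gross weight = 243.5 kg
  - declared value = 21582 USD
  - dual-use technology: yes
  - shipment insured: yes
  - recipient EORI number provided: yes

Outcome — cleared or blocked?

Cleared

Atomic conditions:
  recipient EORI number provided: yes → true
  export license on file: no → false
  number of pieces ≥ 59: 46 ≥ 59 is false
  customs declaration filed: yes → true
  battery watt-hours < 268 Wh: 219 < 268 is true
  destination country = UK: MX == UK is false
  contains lithium batteries: yes → true
  gross weight ≥ 263.7 kg: 243.5 ≥ 263.7 is false
  declared value ≥ 28325 USD: 21582 ≥ 28325 is false
  hazmat-classified: no → false
  dual-use technology: yes → true
  shipment insured: yes → true
Combine:
[1.1] true → false = false
[1.2] false AND true = false
[1.3.1.1] true OR false = true
[1.3.1] NOT true = false
[1.3] NOT false = true
[1] exactly-one(false, false, true) = true
[2.1.2] false AND false = false
[2.1] true OR false = true
[2.2.2] true AND true = true
[2.2] false OR true = true
[2] true AND true = true
[root] true → true = true
Overall: true → cleared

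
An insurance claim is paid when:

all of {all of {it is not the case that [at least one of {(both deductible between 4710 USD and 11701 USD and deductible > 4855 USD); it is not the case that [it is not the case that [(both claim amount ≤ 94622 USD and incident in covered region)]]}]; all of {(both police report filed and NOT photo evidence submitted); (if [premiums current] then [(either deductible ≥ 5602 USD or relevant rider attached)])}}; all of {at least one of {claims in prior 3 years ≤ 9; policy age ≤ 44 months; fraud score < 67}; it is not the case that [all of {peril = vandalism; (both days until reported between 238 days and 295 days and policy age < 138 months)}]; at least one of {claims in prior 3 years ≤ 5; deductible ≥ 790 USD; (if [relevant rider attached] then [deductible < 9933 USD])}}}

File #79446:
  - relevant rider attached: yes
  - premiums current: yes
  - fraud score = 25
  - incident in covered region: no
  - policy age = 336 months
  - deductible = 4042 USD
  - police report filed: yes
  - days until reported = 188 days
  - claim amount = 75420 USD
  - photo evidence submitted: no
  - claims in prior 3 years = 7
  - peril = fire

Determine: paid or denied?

Paid

Atomic conditions:
  deductible between 4710 USD and 11701 USD: 4042 in [4710, 11701] is false
  deductible > 4855 USD: 4042 > 4855 is false
  claim amount ≤ 94622 USD: 75420 ≤ 94622 is true
  incident in covered region: no → false
  police report filed: yes → true
  NOT photo evidence submitted: no → true
  premiums current: yes → true
  deductible ≥ 5602 USD: 4042 ≥ 5602 is false
  relevant rider attached: yes → true
  claims in prior 3 years ≤ 9: 7 ≤ 9 is true
  policy age ≤ 44 months: 336 ≤ 44 is false
  fraud score < 67: 25 < 67 is true
  peril = vandalism: fire == vandalism is false
  days until reported between 238 days and 295 days: 188 in [238, 295] is false
  policy age < 138 months: 336 < 138 is false
  claims in prior 3 years ≤ 5: 7 ≤ 5 is false
  deductible ≥ 790 USD: 4042 ≥ 790 is true
  deductible < 9933 USD: 4042 < 9933 is true
Combine:
[1.1.1.1] false AND false = false
[1.1.1.2.1.1] true AND false = false
[1.1.1.2.1] NOT false = true
[1.1.1.2] NOT true = false
[1.1.1] false OR false = false
[1.1] NOT false = true
[1.2.1] true AND true = true
[1.2.2.2] false OR true = true
[1.2.2] true → true = true
[1.2] true AND true = true
[1] true AND true = true
[2.1] true OR false OR true = true
[2.2.1.2] false AND false = false
[2.2.1] false AND false = false
[2.2] NOT false = true
[2.3.3] true → true = true
[2.3] false OR true OR true = true
[2] true AND true AND true = true
[root] true AND true = true
Overall: true → paid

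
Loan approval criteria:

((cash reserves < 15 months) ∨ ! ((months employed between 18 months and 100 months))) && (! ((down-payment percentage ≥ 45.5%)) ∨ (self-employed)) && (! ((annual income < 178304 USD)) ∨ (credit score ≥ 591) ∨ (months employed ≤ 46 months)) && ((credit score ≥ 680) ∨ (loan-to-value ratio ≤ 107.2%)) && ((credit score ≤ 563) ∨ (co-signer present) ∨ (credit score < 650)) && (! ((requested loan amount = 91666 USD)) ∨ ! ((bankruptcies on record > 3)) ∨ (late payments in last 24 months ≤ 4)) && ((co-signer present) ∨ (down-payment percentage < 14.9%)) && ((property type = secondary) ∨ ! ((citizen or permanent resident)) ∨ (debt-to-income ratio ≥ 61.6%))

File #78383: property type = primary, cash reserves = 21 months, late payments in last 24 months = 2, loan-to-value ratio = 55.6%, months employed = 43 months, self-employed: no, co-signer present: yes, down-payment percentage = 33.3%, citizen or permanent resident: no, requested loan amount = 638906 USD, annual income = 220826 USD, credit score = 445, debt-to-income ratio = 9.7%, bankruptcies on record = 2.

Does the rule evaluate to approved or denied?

Denied

Atomic conditions:
  cash reserves < 15 months: 21 < 15 is false
  months employed between 18 months and 100 months: 43 in [18, 100] is true
  down-payment percentage ≥ 45.5%: 33.3 ≥ 45.5 is false
  self-employed: no → false
  annual income < 178304 USD: 220826 < 178304 is false
  credit score ≥ 591: 445 ≥ 591 is false
  months employed ≤ 46 months: 43 ≤ 46 is true
  credit score ≥ 680: 445 ≥ 680 is false
  loan-to-value ratio ≤ 107.2%: 55.6 ≤ 107.2 is true
  credit score ≤ 563: 445 ≤ 563 is true
  co-signer present: yes → true
  credit score < 650: 445 < 650 is true
  requested loan amount = 91666 USD: 638906 == 91666 is false
  bankruptcies on record > 3: 2 > 3 is false
  late payments in last 24 months ≤ 4: 2 ≤ 4 is true
  down-payment percentage < 14.9%: 33.3 < 14.9 is false
  property type = secondary: primary == secondary is false
  citizen or permanent resident: no → false
  debt-to-income ratio ≥ 61.6%: 9.7 ≥ 61.6 is false
Combine:
[1.2] NOT true = false
[1] false OR false = false
[2.1] NOT false = true
[2] true OR false = true
[3.1] NOT false = true
[3] true OR false OR true = true
[4] false OR true = true
[5] true OR true OR true = true
[6.1] NOT false = true
[6.2] NOT false = true
[6] true OR true OR true = true
[7] true OR false = true
[8.2] NOT false = true
[8] false OR true OR false = true
[root] false AND true AND true AND true AND true AND true AND true AND true = false
Overall: false → denied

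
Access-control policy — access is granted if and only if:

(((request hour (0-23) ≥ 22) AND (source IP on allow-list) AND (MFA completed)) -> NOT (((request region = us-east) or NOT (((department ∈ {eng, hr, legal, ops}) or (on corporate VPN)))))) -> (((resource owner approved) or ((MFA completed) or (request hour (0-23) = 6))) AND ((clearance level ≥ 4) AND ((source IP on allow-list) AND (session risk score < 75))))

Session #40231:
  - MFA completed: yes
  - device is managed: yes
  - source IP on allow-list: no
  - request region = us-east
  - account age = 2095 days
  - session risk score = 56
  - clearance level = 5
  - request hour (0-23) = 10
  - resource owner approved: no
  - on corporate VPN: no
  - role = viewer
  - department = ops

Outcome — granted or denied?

Atomic conditions:
  request hour (0-23) ≥ 22: 10 ≥ 22 is false
  source IP on allow-list: no → false
  MFA completed: yes → true
  request region = us-east: us-east == us-east is true
  department ∈ {eng, hr, legal, ops}: ops is in the set → true
  on corporate VPN: no → false
  resource owner approved: no → false
  request hour (0-23) = 6: 10 == 6 is false
  clearance level ≥ 4: 5 ≥ 4 is true
  session risk score < 75: 56 < 75 is true
Combine:
[1.1] false AND false AND true = false
[1.2.1.2.1] true OR false = true
[1.2.1.2] NOT true = false
[1.2.1] true OR false = true
[1.2] NOT true = false
[1] false → false (antecedent false ⇒ implication holds) = true
[2.1.2] true OR false = true
[2.1] false OR true = true
[2.2.2] false AND true = false
[2.2] true AND false = false
[2] true AND false = false
[root] true → false = false
Overall: false → denied

Denied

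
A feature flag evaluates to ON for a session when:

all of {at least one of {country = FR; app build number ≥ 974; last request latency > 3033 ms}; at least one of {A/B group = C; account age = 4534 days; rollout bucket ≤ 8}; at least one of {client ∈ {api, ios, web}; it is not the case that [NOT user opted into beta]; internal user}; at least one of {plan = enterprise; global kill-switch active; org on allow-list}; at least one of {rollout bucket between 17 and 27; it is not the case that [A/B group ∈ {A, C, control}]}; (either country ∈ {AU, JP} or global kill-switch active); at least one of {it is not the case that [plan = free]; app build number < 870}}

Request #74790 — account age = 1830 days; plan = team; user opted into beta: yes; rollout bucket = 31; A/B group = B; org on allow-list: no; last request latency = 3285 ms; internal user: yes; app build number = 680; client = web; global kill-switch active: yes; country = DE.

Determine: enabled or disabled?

Disabled

Atomic conditions:
  country = FR: DE == FR is false
  app build number ≥ 974: 680 ≥ 974 is false
  last request latency > 3033 ms: 3285 > 3033 is true
  A/B group = C: B == C is false
  account age = 4534 days: 1830 == 4534 is false
  rollout bucket ≤ 8: 31 ≤ 8 is false
  client ∈ {api, ios, web}: web is in the set → true
  NOT user opted into beta: yes → false
  internal user: yes → true
  plan = enterprise: team == enterprise is false
  global kill-switch active: yes → true
  org on allow-list: no → false
  rollout bucket between 17 and 27: 31 in [17, 27] is false
  A/B group ∈ {A, C, control}: B is not in the set → false
  country ∈ {AU, JP}: DE is not in the set → false
  plan = free: team == free is false
  app build number < 870: 680 < 870 is true
Combine:
[1] false OR false OR true = true
[2] false OR false OR false = false
[3.2] NOT false = true
[3] true OR true OR true = true
[4] false OR true OR false = true
[5.2] NOT false = true
[5] false OR true = true
[6] false OR true = true
[7.1] NOT false = true
[7] true OR true = true
[root] true AND false AND true AND true AND true AND true AND true = false
Overall: false → disabled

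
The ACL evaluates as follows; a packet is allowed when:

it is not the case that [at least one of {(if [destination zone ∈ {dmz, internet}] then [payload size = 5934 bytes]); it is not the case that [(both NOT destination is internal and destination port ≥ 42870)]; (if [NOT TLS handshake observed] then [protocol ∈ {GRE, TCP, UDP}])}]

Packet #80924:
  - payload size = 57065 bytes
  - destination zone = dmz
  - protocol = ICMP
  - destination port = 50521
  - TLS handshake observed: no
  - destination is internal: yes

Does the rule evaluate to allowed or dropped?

Dropped

Atomic conditions:
  destination zone ∈ {dmz, internet}: dmz is in the set → true
  payload size = 5934 bytes: 57065 == 5934 is false
  NOT destination is internal: yes → false
  destination port ≥ 42870: 50521 ≥ 42870 is true
  NOT TLS handshake observed: no → true
  protocol ∈ {GRE, TCP, UDP}: ICMP is not in the set → false
Combine:
[1.1] true → false = false
[1.2.1] false AND true = false
[1.2] NOT false = true
[1.3] true → false = false
[1] false OR true OR false = true
[root] NOT true = false
Overall: false → dropped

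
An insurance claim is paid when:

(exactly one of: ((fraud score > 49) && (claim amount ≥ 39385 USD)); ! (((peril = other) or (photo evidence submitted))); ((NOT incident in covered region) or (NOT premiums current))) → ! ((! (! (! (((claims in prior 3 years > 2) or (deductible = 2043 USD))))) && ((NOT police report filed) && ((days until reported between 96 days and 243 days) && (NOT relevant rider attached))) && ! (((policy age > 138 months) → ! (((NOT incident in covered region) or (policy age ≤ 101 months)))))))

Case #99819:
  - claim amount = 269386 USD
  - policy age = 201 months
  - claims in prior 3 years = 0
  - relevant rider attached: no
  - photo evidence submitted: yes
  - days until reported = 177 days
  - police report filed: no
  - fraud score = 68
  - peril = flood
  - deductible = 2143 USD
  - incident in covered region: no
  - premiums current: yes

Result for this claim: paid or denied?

Paid

Atomic conditions:
  fraud score > 49: 68 > 49 is true
  claim amount ≥ 39385 USD: 269386 ≥ 39385 is true
  peril = other: flood == other is false
  photo evidence submitted: yes → true
  NOT incident in covered region: no → true
  NOT premiums current: yes → false
  claims in prior 3 years > 2: 0 > 2 is false
  deductible = 2043 USD: 2143 == 2043 is false
  NOT police report filed: no → true
  days until reported between 96 days and 243 days: 177 in [96, 243] is true
  NOT relevant rider attached: no → true
  policy age > 138 months: 201 > 138 is true
  policy age ≤ 101 months: 201 ≤ 101 is false
Combine:
[1.1] true AND true = true
[1.2.1] false OR true = true
[1.2] NOT true = false
[1.3] true OR false = true
[1] exactly-one(true, false, true) = false
[2.1.1.1.1.1] false OR false = false
[2.1.1.1.1] NOT false = true
[2.1.1.1] NOT true = false
[2.1.1] NOT false = true
[2.1.2.2] true AND true = true
[2.1.2] true AND true = true
[2.1.3.1.2.1] true OR false = true
[2.1.3.1.2] NOT true = false
[2.1.3.1] true → false = false
[2.1.3] NOT false = true
[2.1] true AND true AND true = true
[2] NOT true = false
[root] false → false (antecedent false ⇒ implication holds) = true
Overall: true → paid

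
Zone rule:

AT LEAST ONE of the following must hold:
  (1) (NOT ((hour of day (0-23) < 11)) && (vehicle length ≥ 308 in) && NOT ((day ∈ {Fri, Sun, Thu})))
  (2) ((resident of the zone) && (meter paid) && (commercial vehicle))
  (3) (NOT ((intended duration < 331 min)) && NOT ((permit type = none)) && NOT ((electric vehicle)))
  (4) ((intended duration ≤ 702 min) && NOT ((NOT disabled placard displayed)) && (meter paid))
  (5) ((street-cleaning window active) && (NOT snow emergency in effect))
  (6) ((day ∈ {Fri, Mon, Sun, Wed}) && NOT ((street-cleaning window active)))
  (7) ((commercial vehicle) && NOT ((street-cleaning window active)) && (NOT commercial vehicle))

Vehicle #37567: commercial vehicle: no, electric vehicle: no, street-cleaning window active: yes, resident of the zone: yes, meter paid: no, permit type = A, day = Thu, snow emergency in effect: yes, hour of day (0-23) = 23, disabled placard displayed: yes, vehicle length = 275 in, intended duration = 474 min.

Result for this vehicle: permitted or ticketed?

Atomic conditions:
  hour of day (0-23) < 11: 23 < 11 is false
  vehicle length ≥ 308 in: 275 ≥ 308 is false
  day ∈ {Fri, Sun, Thu}: Thu is in the set → true
  resident of the zone: yes → true
  meter paid: no → false
  commercial vehicle: no → false
  intended duration < 331 min: 474 < 331 is false
  permit type = none: A == none is false
  electric vehicle: no → false
  intended duration ≤ 702 min: 474 ≤ 702 is true
  NOT disabled placard displayed: yes → false
  street-cleaning window active: yes → true
  NOT snow emergency in effect: yes → false
  day ∈ {Fri, Mon, Sun, Wed}: Thu is not in the set → false
  NOT commercial vehicle: no → true
Combine:
[1.1] NOT false = true
[1.3] NOT true = false
[1] true AND false AND false = false
[2] true AND false AND false = false
[3.1] NOT false = true
[3.2] NOT false = true
[3.3] NOT false = true
[3] true AND true AND true = true
[4.2] NOT false = true
[4] true AND true AND false = false
[5] true AND false = false
[6.2] NOT true = false
[6] false AND false = false
[7.2] NOT true = false
[7] false AND false AND true = false
[root] false OR false OR true OR false OR false OR false OR false = true
Overall: true → permitted

Permitted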